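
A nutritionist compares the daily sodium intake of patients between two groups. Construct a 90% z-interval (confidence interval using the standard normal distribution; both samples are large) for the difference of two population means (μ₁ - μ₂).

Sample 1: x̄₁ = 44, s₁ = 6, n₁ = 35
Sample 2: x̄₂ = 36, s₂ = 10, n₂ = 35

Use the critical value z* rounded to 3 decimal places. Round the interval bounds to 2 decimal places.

Both samples are large (n₁ = 35 ≥ 30, n₂ = 35 ≥ 30), so a z-interval for the difference of means applies.

Point estimate: x̄₁ - x̄₂ = 44 - 36 = 8

Standard error: SE = √(s₁²/n₁ + s₂²/n₂)
= √(6²/35 + 10²/35)
= √(1.028571 + 2.857143)
= 1.971222

For 90% confidence, z* = 1.645 (from standard normal table)
Margin of error: E = z* × SE = 1.645 × 1.971222 = 3.2427

Z-interval: (x̄₁ - x̄₂) ± E = 8 ± 3.2427 = (4.7573, 11.2427)

Rounded to 2 decimal places:

(4.76, 11.24)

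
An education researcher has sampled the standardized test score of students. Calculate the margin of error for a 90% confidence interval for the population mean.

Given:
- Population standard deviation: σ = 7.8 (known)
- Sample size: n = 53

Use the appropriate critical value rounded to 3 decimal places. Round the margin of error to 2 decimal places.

The population standard deviation σ is known, so use the z-interval margin of error formula.

For 90% confidence, z* = 1.645 (from standard normal table)

Margin of error formula for z-interval: E = z* × σ/√n

E = 1.645 × 7.8/√53
  = 1.645 × 1.071412
  = 1.7625

Rounded to 2 decimal places:

1.76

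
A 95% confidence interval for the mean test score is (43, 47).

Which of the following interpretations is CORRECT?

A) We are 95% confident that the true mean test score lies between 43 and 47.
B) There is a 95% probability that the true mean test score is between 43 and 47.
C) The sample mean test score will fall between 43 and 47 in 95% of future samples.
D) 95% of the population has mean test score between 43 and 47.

A confidence interval represents our confidence in the procedure, not a probability statement about the parameter.

Key concept: If we repeated this sampling process many times and computed a 95% CI each time, about 95% of those intervals would contain the true population parameter.

For this specific interval (43, 47):
- Midpoint (point estimate): 45
- Margin of error: 2

The correct interpretation is the one stating confidence that the true parameter lies in the interval — option A.

A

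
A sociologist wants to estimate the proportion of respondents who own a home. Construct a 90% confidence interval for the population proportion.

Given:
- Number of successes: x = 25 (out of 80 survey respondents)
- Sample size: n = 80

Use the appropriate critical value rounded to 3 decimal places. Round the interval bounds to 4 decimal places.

Sample proportion: p̂ = 25/80 = 0.312500

Check conditions for normal approximation:
  np̂ = 25 ≥ 10 ✓
  n(1-p̂) = 55 ≥ 10 ✓

The sample is large enough, so use a z-interval (normal approximation) for the proportion.

For 90% confidence, z* = 1.645 (from standard normal table)

Standard error: SE = √(p̂(1-p̂)/n) = √(0.312500×0.687500/80) = 0.05182226

Margin of error: E = z* × SE = 1.645 × 0.05182226 = 0.085248

Z-interval: p̂ ± E = 0.312500 ± 0.085248 = (0.227252, 0.397748)

Rounded to 4 decimal places:

(0.2273, 0.3977)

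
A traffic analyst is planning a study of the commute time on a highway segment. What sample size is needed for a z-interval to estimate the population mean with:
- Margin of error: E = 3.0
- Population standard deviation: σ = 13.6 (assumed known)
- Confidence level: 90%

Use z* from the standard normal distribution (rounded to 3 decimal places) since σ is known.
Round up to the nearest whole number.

Using z* since population σ is known (z-interval formula).

For 90% confidence, z* = 1.645 (from standard normal table)

Sample size formula for z-interval: n = (z*σ/E)²

n = (1.645 × 13.6 / 3.0)²
  = (7.457333)²
  = 55.6118

Round up to the nearest whole number: n = 56

56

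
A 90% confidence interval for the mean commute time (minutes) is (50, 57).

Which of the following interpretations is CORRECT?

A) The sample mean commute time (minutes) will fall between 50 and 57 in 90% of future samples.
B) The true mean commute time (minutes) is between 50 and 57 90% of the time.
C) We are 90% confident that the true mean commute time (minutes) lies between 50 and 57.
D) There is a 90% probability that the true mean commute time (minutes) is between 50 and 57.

A confidence interval represents our confidence in the procedure, not a probability statement about the parameter.

Key concept: If we repeated this sampling process many times and computed a 90% CI each time, about 90% of those intervals would contain the true population parameter.

For this specific interval (50, 57):
- Midpoint (point estimate): 53.5
- Margin of error: 3.5

The correct interpretation is the one stating confidence that the true parameter lies in the interval — option C.

C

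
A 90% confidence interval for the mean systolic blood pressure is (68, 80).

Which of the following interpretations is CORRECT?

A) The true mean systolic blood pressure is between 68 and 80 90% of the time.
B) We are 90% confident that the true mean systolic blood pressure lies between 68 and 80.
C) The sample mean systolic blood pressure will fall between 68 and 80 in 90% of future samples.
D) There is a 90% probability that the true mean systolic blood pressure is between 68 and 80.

A confidence interval represents our confidence in the procedure, not a probability statement about the parameter.

Key concept: If we repeated this sampling process many times and computed a 90% CI each time, about 90% of those intervals would contain the true population parameter.

For this specific interval (68, 80):
- Midpoint (point estimate): 74
- Margin of error: 6

The correct interpretation is the one stating confidence that the true parameter lies in the interval — option B.

B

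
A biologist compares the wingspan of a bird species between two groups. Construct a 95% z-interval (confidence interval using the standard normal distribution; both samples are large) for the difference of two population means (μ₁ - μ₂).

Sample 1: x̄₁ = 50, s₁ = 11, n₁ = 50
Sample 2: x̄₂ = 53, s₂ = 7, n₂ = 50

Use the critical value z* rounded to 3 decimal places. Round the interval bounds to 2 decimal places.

Both samples are large (n₁ = 50 ≥ 30, n₂ = 50 ≥ 30), so a z-interval for the difference of means applies.

Point estimate: x̄₁ - x̄₂ = 50 - 53 = -3

Standard error: SE = √(s₁²/n₁ + s₂²/n₂)
= √(11²/50 + 7²/50)
= √(2.420000 + 0.980000)
= 1.843909

For 95% confidence, z* = 1.96 (from standard normal table)
Margin of error: E = z* × SE = 1.96 × 1.843909 = 3.6141

Z-interval: (x̄₁ - x̄₂) ± E = -3 ± 3.6141 = (-6.6141, 0.6141)

Rounded to 2 decimal places:

(-6.61, 0.61)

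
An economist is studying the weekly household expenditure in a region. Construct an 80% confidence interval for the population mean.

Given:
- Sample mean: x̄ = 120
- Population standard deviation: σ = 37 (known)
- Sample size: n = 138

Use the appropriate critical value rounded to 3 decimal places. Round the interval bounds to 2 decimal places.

The population standard deviation σ is known, so use a z-interval (standard normal critical value).

For 80% confidence, z* = 1.282 (from standard normal table)

Standard error: SE = σ/√n = 37/√138 = 3.149649

Margin of error: E = z* × SE = 1.282 × 3.149649 = 4.0379

Z-interval: x̄ ± E = 120 ± 4.0379 = (115.9621, 124.0379)

Rounded to 2 decimal places:

(115.96, 124.04)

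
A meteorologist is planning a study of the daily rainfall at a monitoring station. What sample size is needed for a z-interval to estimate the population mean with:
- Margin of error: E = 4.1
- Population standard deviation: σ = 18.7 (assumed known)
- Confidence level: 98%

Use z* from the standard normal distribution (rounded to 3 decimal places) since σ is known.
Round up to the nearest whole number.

Using z* since population σ is known (z-interval formula).

For 98% confidence, z* = 2.326 (from standard normal table)

Sample size formula for z-interval: n = (z*σ/E)²

n = (2.326 × 18.7 / 4.1)²
  = (10.608829)²
  = 112.5473

Round up to the nearest whole number: n = 113

113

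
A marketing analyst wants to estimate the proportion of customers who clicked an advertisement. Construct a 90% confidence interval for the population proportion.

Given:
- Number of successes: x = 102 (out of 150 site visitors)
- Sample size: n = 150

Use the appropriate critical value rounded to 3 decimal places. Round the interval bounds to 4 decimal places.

Sample proportion: p̂ = 102/150 = 0.680000

Check conditions for normal approximation:
  np̂ = 102 ≥ 10 ✓
  n(1-p̂) = 48 ≥ 10 ✓

The sample is large enough, so use a z-interval (normal approximation) for the proportion.

For 90% confidence, z* = 1.645 (from standard normal table)

Standard error: SE = √(p̂(1-p̂)/n) = √(0.680000×0.320000/150) = 0.03808762

Margin of error: E = z* × SE = 1.645 × 0.03808762 = 0.062654

Z-interval: p̂ ± E = 0.680000 ± 0.062654 = (0.617346, 0.742654)

Rounded to 4 decimal places:

(0.6173, 0.7427)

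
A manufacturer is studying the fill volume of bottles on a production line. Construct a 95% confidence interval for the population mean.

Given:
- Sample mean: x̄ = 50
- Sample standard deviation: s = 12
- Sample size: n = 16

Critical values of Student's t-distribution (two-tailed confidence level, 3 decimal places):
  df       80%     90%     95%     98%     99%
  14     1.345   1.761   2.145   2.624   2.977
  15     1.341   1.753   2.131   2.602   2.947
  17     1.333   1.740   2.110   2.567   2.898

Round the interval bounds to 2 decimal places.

The population standard deviation σ is unknown (only the sample standard deviation s is given), so use a t-interval with df = n - 1 = 16 - 1 = 15.

For 95% confidence with df = 15, t* = 2.131 (from t-table)

Standard error: SE = s/√n = 12/√16 = 3.000000

Margin of error: E = t* × SE = 2.131 × 3.000000 = 6.3930

T-interval: x̄ ± E = 50 ± 6.3930 = (43.6070, 56.3930)

Rounded to 2 decimal places:

(43.61, 56.39)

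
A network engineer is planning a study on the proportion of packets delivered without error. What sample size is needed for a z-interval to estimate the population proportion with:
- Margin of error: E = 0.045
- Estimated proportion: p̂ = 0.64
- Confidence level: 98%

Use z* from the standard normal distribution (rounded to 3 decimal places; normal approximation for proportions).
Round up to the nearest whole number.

Using z* for proportion z-interval (normal approximation).

For 98% confidence, z* = 2.326 (from standard normal table)

Sample size formula for proportion z-interval: n = z*²p̂(1-p̂)/E²

n = 2.326² × 0.64 × 0.36 / 0.045²
  = 5.410276 × 0.2304 / 0.002025
  = 615.5692

Round up to the nearest whole number: n = 616

616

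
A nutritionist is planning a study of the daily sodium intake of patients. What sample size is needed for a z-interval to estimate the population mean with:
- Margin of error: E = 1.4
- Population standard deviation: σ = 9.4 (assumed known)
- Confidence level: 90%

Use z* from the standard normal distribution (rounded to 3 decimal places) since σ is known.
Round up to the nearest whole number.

Using z* since population σ is known (z-interval formula).

For 90% confidence, z* = 1.645 (from standard normal table)

Sample size formula for z-interval: n = (z*σ/E)²

n = (1.645 × 9.4 / 1.4)²
  = (11.045000)²
  = 121.9920

Round up to the nearest whole number: n = 122

122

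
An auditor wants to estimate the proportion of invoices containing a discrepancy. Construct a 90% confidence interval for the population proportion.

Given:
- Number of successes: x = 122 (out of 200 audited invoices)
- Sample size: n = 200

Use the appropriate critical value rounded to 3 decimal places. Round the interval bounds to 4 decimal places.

Sample proportion: p̂ = 122/200 = 0.610000

Check conditions for normal approximation:
  np̂ = 122 ≥ 10 ✓
  n(1-p̂) = 78 ≥ 10 ✓

The sample is large enough, so use a z-interval (normal approximation) for the proportion.

For 90% confidence, z* = 1.645 (from standard normal table)

Standard error: SE = √(p̂(1-p̂)/n) = √(0.610000×0.390000/200) = 0.03448913

Margin of error: E = z* × SE = 1.645 × 0.03448913 = 0.056735

Z-interval: p̂ ± E = 0.610000 ± 0.056735 = (0.553265, 0.666735)

Rounded to 4 decimal places:

(0.5533, 0.6667)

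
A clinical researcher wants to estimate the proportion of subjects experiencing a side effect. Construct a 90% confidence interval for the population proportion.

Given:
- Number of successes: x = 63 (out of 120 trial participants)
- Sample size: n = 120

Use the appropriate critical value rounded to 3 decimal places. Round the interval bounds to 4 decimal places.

Sample proportion: p̂ = 63/120 = 0.525000

Check conditions for normal approximation:
  np̂ = 63 ≥ 10 ✓
  n(1-p̂) = 57 ≥ 10 ✓

The sample is large enough, so use a z-interval (normal approximation) for the proportion.

For 90% confidence, z* = 1.645 (from standard normal table)

Standard error: SE = √(p̂(1-p̂)/n) = √(0.525000×0.475000/120) = 0.04558646

Margin of error: E = z* × SE = 1.645 × 0.04558646 = 0.074990

Z-interval: p̂ ± E = 0.525000 ± 0.074990 = (0.450010, 0.599990)

Rounded to 4 decimal places:

(0.4500, 0.6000)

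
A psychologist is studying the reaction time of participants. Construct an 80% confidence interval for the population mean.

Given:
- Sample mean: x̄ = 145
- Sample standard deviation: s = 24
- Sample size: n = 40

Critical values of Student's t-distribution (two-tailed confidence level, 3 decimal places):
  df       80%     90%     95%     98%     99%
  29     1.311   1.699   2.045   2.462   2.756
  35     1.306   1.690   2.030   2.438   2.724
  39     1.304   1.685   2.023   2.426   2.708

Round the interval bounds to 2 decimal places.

The population standard deviation σ is unknown (only the sample standard deviation s is given), so use a t-interval with df = n - 1 = 40 - 1 = 39.

For 80% confidence with df = 39, t* = 1.304 (from t-table)

Standard error: SE = s/√n = 24/√40 = 3.794733

Margin of error: E = t* × SE = 1.304 × 3.794733 = 4.9483

T-interval: x̄ ± E = 145 ± 4.9483 = (140.0517, 149.9483)

Rounded to 2 decimal places:

(140.05, 149.95)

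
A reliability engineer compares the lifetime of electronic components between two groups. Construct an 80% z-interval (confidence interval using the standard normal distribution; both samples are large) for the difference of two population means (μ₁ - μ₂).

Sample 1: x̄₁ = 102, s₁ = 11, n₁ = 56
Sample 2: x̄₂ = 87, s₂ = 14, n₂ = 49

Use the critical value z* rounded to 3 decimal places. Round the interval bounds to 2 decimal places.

Both samples are large (n₁ = 56 ≥ 30, n₂ = 49 ≥ 30), so a z-interval for the difference of means applies.

Point estimate: x̄₁ - x̄₂ = 102 - 87 = 15

Standard error: SE = √(s₁²/n₁ + s₂²/n₂)
= √(11²/56 + 14²/49)
= √(2.160714 + 4.000000)
= 2.482079

For 80% confidence, z* = 1.282 (from standard normal table)
Margin of error: E = z* × SE = 1.282 × 2.482079 = 3.1820

Z-interval: (x̄₁ - x̄₂) ± E = 15 ± 3.1820 = (11.8180, 18.1820)

Rounded to 2 decimal places:

(11.82, 18.18)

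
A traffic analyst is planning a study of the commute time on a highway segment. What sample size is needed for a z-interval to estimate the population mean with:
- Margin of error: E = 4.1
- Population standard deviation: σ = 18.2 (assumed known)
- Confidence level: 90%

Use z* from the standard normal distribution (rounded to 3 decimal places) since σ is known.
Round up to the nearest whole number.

Using z* since population σ is known (z-interval formula).

For 90% confidence, z* = 1.645 (from standard normal table)

Sample size formula for z-interval: n = (z*σ/E)²

n = (1.645 × 18.2 / 4.1)²
  = (7.302195)²
  = 53.3221

Round up to the nearest whole number: n = 54

54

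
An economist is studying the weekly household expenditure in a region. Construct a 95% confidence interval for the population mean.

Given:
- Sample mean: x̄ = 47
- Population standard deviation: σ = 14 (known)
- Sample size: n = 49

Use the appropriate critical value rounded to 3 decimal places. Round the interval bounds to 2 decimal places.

The population standard deviation σ is known, so use a z-interval (standard normal critical value).

For 95% confidence, z* = 1.96 (from standard normal table)

Standard error: SE = σ/√n = 14/√49 = 2.000000

Margin of error: E = z* × SE = 1.96 × 2.000000 = 3.9200

Z-interval: x̄ ± E = 47 ± 3.9200 = (43.0800, 50.9200)

Rounded to 2 decimal places:

(43.08, 50.92)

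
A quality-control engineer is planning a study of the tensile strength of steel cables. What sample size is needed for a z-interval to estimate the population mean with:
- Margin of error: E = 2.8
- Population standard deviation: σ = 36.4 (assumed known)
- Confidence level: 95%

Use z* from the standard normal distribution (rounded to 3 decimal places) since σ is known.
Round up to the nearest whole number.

Using z* since population σ is known (z-interval formula).

For 95% confidence, z* = 1.96 (from standard normal table)

Sample size formula for z-interval: n = (z*σ/E)²

n = (1.96 × 36.4 / 2.8)²
  = (25.480000)²
  = 649.2304

Round up to the nearest whole number: n = 650

650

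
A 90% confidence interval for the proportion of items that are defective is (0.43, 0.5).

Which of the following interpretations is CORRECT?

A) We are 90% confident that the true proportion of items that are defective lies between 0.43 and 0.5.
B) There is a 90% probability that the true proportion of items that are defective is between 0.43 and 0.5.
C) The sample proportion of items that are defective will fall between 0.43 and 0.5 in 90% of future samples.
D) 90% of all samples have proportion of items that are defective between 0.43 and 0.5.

A confidence interval represents our confidence in the procedure, not a probability statement about the parameter.

Key concept: If we repeated this sampling process many times and computed a 90% CI each time, about 90% of those intervals would contain the true population parameter.

For this specific interval (0.43, 0.5):
- Midpoint (point estimate): 0.465
- Margin of error: 0.035

The correct interpretation is the one stating confidence that the true parameter lies in the interval — option A.

A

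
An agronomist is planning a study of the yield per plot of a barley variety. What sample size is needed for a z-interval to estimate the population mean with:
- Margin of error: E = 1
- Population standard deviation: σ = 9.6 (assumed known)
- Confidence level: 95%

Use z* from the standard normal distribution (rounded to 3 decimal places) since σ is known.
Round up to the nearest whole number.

Using z* since population σ is known (z-interval formula).

For 95% confidence, z* = 1.96 (from standard normal table)

Sample size formula for z-interval: n = (z*σ/E)²

n = (1.96 × 9.6 / 1)²
  = (18.816000)²
  = 354.0419

Round up to the nearest whole number: n = 355

355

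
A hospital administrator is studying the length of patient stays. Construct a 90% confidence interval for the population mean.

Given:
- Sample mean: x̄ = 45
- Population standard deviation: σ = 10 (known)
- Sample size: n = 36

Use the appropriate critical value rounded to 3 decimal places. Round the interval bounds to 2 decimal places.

The population standard deviation σ is known, so use a z-interval (standard normal critical value).

For 90% confidence, z* = 1.645 (from standard normal table)

Standard error: SE = σ/√n = 10/√36 = 1.666667

Margin of error: E = z* × SE = 1.645 × 1.666667 = 2.7417

Z-interval: x̄ ± E = 45 ± 2.7417 = (42.2583, 47.7417)

Rounded to 2 decimal places:

(42.26, 47.74)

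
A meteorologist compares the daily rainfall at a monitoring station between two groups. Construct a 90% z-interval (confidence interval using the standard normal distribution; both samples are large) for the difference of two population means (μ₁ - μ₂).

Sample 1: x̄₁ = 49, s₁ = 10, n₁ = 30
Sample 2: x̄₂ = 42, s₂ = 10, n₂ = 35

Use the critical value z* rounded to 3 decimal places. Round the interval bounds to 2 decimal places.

Both samples are large (n₁ = 30 ≥ 30, n₂ = 35 ≥ 30), so a z-interval for the difference of means applies.

Point estimate: x̄₁ - x̄₂ = 49 - 42 = 7

Standard error: SE = √(s₁²/n₁ + s₂²/n₂)
= √(10²/30 + 10²/35)
= √(3.333333 + 2.857143)
= 2.488067

For 90% confidence, z* = 1.645 (from standard normal table)
Margin of error: E = z* × SE = 1.645 × 2.488067 = 4.0929

Z-interval: (x̄₁ - x̄₂) ± E = 7 ± 4.0929 = (2.9071, 11.0929)

Rounded to 2 decimal places:

(2.91, 11.09)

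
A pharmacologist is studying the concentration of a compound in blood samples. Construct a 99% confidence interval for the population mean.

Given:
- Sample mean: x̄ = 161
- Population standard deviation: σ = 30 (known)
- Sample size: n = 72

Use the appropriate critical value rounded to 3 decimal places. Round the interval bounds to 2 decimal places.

The population standard deviation σ is known, so use a z-interval (standard normal critical value).

For 99% confidence, z* = 2.576 (from standard normal table)

Standard error: SE = σ/√n = 30/√72 = 3.535534

Margin of error: E = z* × SE = 2.576 × 3.535534 = 9.1075

Z-interval: x̄ ± E = 161 ± 9.1075 = (151.8925, 170.1075)

Rounded to 2 decimal places:

(151.89, 170.11)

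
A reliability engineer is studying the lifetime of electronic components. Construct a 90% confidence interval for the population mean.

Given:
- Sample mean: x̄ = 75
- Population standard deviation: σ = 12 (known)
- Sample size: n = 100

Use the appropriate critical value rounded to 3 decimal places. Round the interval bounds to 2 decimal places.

The population standard deviation σ is known, so use a z-interval (standard normal critical value).

For 90% confidence, z* = 1.645 (from standard normal table)

Standard error: SE = σ/√n = 12/√100 = 1.200000

Margin of error: E = z* × SE = 1.645 × 1.200000 = 1.9740

Z-interval: x̄ ± E = 75 ± 1.9740 = (73.0260, 76.9740)

Rounded to 2 decimal places:

(73.03, 76.97)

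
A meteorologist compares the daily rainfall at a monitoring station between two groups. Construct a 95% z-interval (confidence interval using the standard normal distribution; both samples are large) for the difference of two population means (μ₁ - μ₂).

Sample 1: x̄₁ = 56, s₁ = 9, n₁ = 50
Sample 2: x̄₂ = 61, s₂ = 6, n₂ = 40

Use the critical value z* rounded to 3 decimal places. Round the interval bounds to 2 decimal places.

Both samples are large (n₁ = 50 ≥ 30, n₂ = 40 ≥ 30), so a z-interval for the difference of means applies.

Point estimate: x̄₁ - x̄₂ = 56 - 61 = -5

Standard error: SE = √(s₁²/n₁ + s₂²/n₂)
= √(9²/50 + 6²/40)
= √(1.620000 + 0.900000)
= 1.587451

For 95% confidence, z* = 1.96 (from standard normal table)
Margin of error: E = z* × SE = 1.96 × 1.587451 = 3.1114

Z-interval: (x̄₁ - x̄₂) ± E = -5 ± 3.1114 = (-8.1114, -1.8886)

Rounded to 2 decimal places:

(-8.11, -1.89)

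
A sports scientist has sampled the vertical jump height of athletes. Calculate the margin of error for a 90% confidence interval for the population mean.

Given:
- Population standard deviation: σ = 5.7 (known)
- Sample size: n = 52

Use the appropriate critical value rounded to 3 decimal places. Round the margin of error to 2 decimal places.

The population standard deviation σ is known, so use the z-interval margin of error formula.

For 90% confidence, z* = 1.645 (from standard normal table)

Margin of error formula for z-interval: E = z* × σ/√n

E = 1.645 × 5.7/√52
  = 1.645 × 0.790448
  = 1.3003

Rounded to 2 decimal places:

1.30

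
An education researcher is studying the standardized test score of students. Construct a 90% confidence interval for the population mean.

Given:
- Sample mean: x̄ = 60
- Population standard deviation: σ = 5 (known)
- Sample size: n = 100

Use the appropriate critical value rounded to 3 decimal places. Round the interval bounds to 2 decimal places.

The population standard deviation σ is known, so use a z-interval (standard normal critical value).

For 90% confidence, z* = 1.645 (from standard normal table)

Standard error: SE = σ/√n = 5/√100 = 0.500000

Margin of error: E = z* × SE = 1.645 × 0.500000 = 0.8225

Z-interval: x̄ ± E = 60 ± 0.8225 = (59.1775, 60.8225)

Rounded to 2 decimal places:

(59.18, 60.82)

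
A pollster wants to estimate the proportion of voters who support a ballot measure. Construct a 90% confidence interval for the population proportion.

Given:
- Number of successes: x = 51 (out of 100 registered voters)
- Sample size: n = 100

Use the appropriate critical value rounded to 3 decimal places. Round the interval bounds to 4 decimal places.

Sample proportion: p̂ = 51/100 = 0.510000

Check conditions for normal approximation:
  np̂ = 51 ≥ 10 ✓
  n(1-p̂) = 49 ≥ 10 ✓

The sample is large enough, so use a z-interval (normal approximation) for the proportion.

For 90% confidence, z* = 1.645 (from standard normal table)

Standard error: SE = √(p̂(1-p̂)/n) = √(0.510000×0.490000/100) = 0.04999000

Margin of error: E = z* × SE = 1.645 × 0.04999000 = 0.082234

Z-interval: p̂ ± E = 0.510000 ± 0.082234 = (0.427766, 0.592234)

Rounded to 4 decimal places:

(0.4278, 0.5922)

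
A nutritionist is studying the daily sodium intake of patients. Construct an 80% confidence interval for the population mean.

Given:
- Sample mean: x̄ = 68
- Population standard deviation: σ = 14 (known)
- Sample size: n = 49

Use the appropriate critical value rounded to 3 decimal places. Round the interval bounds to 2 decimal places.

The population standard deviation σ is known, so use a z-interval (standard normal critical value).

For 80% confidence, z* = 1.282 (from standard normal table)

Standard error: SE = σ/√n = 14/√49 = 2.000000

Margin of error: E = z* × SE = 1.282 × 2.000000 = 2.5640

Z-interval: x̄ ± E = 68 ± 2.5640 = (65.4360, 70.5640)

Rounded to 2 decimal places:

(65.44, 70.56)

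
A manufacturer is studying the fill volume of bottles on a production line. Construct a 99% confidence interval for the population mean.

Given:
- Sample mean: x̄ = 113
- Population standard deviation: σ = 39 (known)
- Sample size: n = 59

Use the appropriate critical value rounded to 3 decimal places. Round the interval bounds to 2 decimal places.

The population standard deviation σ is known, so use a z-interval (standard normal critical value).

For 99% confidence, z* = 2.576 (from standard normal table)

Standard error: SE = σ/√n = 39/√59 = 5.077368

Margin of error: E = z* × SE = 2.576 × 5.077368 = 13.0793

Z-interval: x̄ ± E = 113 ± 13.0793 = (99.9207, 126.0793)

Rounded to 2 decimal places:

(99.92, 126.08)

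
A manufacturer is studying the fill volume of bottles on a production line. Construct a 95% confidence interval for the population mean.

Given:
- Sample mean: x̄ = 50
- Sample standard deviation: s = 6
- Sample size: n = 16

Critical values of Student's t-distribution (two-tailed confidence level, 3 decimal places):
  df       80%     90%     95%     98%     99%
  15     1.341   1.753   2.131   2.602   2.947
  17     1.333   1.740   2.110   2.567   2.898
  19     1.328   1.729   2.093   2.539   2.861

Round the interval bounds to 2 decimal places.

The population standard deviation σ is unknown (only the sample standard deviation s is given), so use a t-interval with df = n - 1 = 16 - 1 = 15.

For 95% confidence with df = 15, t* = 2.131 (from t-table)

Standard error: SE = s/√n = 6/√16 = 1.500000

Margin of error: E = t* × SE = 2.131 × 1.500000 = 3.1965

T-interval: x̄ ± E = 50 ± 3.1965 = (46.8035, 53.1965)

Rounded to 2 decimal places:

(46.80, 53.20)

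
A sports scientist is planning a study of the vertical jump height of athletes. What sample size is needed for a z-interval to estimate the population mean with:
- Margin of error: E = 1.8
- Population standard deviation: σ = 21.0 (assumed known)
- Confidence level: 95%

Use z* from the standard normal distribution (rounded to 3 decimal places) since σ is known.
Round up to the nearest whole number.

Using z* since population σ is known (z-interval formula).

For 95% confidence, z* = 1.96 (from standard normal table)

Sample size formula for z-interval: n = (z*σ/E)²

n = (1.96 × 21.0 / 1.8)²
  = (22.866667)²
  = 522.8844

Round up to the nearest whole number: n = 523

523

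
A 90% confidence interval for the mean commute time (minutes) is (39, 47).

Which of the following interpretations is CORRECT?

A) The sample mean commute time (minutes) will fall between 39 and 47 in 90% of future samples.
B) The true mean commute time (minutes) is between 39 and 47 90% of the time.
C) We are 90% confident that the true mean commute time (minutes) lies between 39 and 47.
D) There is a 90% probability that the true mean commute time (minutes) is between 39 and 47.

A confidence interval represents our confidence in the procedure, not a probability statement about the parameter.

Key concept: If we repeated this sampling process many times and computed a 90% CI each time, about 90% of those intervals would contain the true population parameter.

For this specific interval (39, 47):
- Midpoint (point estimate): 43
- Margin of error: 4

The correct interpretation is the one stating confidence that the true parameter lies in the interval — option C.

C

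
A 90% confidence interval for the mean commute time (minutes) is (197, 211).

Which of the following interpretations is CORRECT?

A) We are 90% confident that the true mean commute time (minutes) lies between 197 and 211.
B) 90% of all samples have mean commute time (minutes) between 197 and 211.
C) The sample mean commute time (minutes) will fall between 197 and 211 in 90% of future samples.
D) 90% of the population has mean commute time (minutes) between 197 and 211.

A confidence interval represents our confidence in the procedure, not a probability statement about the parameter.

Key concept: If we repeated this sampling process many times and computed a 90% CI each time, about 90% of those intervals would contain the true population parameter.

For this specific interval (197, 211):
- Midpoint (point estimate): 204
- Margin of error: 7

The correct interpretation is the one stating confidence that the true parameter lies in the interval — option A.

A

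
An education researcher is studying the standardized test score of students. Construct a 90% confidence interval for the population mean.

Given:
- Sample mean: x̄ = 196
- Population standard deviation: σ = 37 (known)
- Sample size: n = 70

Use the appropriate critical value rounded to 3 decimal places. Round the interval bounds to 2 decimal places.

The population standard deviation σ is known, so use a z-interval (standard normal critical value).

For 90% confidence, z* = 1.645 (from standard normal table)

Standard error: SE = σ/√n = 37/√70 = 4.422346

Margin of error: E = z* × SE = 1.645 × 4.422346 = 7.2748

Z-interval: x̄ ± E = 196 ± 7.2748 = (188.7252, 203.2748)

Rounded to 2 decimal places:

(188.73, 203.27)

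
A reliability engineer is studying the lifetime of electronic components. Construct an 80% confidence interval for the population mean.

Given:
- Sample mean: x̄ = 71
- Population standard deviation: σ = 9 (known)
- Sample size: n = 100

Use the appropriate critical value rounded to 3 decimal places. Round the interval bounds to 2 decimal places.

The population standard deviation σ is known, so use a z-interval (standard normal critical value).

For 80% confidence, z* = 1.282 (from standard normal table)

Standard error: SE = σ/√n = 9/√100 = 0.900000

Margin of error: E = z* × SE = 1.282 × 0.900000 = 1.1538

Z-interval: x̄ ± E = 71 ± 1.1538 = (69.8462, 72.1538)

Rounded to 2 decimal places:

(69.85, 72.15)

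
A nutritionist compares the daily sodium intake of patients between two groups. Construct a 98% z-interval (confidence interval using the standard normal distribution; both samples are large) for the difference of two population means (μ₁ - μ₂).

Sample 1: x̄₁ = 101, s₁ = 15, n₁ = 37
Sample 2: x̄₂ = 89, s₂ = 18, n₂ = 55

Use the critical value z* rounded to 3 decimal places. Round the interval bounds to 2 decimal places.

Both samples are large (n₁ = 37 ≥ 30, n₂ = 55 ≥ 30), so a z-interval for the difference of means applies.

Point estimate: x̄₁ - x̄₂ = 101 - 89 = 12

Standard error: SE = √(s₁²/n₁ + s₂²/n₂)
= √(15²/37 + 18²/55)
= √(6.081081 + 5.890909)
= 3.460056

For 98% confidence, z* = 2.326 (from standard normal table)
Margin of error: E = z* × SE = 2.326 × 3.460056 = 8.0481

Z-interval: (x̄₁ - x̄₂) ± E = 12 ± 8.0481 = (3.9519, 20.0481)

Rounded to 2 decimal places:

(3.95, 20.05)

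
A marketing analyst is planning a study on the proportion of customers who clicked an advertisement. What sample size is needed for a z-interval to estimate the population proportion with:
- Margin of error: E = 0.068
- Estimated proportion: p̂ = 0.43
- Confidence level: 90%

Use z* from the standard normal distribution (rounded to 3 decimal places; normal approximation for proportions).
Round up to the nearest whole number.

Using z* for proportion z-interval (normal approximation).

For 90% confidence, z* = 1.645 (from standard normal table)

Sample size formula for proportion z-interval: n = z*²p̂(1-p̂)/E²

n = 1.645² × 0.43 × 0.57 / 0.068²
  = 2.706025 × 0.2451 / 0.004624
  = 143.4357

Round up to the nearest whole number: n = 144

144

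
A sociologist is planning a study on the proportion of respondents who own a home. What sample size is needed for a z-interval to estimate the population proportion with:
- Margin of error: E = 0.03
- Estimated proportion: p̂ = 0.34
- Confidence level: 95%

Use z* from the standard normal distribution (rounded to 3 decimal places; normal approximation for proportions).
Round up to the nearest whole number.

Using z* for proportion z-interval (normal approximation).

For 95% confidence, z* = 1.96 (from standard normal table)

Sample size formula for proportion z-interval: n = z*²p̂(1-p̂)/E²

n = 1.96² × 0.34 × 0.66 / 0.03²
  = 3.8416 × 0.2244 / 0.0009
  = 957.8389

Round up to the nearest whole number: n = 958

958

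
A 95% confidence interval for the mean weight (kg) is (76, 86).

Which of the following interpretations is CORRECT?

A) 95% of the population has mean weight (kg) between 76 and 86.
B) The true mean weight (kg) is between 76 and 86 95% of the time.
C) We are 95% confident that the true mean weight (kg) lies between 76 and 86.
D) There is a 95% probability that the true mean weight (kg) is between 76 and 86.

A confidence interval represents our confidence in the procedure, not a probability statement about the parameter.

Key concept: If we repeated this sampling process many times and computed a 95% CI each time, about 95% of those intervals would contain the true population parameter.

For this specific interval (76, 86):
- Midpoint (point estimate): 81
- Margin of error: 5

The correct interpretation is the one stating confidence that the true parameter lies in the interval — option C.

C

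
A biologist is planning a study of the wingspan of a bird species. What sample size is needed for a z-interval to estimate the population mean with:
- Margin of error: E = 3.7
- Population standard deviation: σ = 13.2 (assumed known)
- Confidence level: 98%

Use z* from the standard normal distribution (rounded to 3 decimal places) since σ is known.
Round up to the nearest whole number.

Using z* since population σ is known (z-interval formula).

For 98% confidence, z* = 2.326 (from standard normal table)

Sample size formula for z-interval: n = (z*σ/E)²

n = (2.326 × 13.2 / 3.7)²
  = (8.298162)²
  = 68.8595

Round up to the nearest whole number: n = 69

69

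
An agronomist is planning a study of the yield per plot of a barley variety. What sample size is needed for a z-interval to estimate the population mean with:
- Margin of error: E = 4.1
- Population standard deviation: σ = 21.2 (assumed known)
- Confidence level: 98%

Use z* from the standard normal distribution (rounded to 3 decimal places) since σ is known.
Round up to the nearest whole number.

Using z* since population σ is known (z-interval formula).

For 98% confidence, z* = 2.326 (from standard normal table)

Sample size formula for z-interval: n = (z*σ/E)²

n = (2.326 × 21.2 / 4.1)²
  = (12.027122)²
  = 144.6517

Round up to the nearest whole number: n = 145

145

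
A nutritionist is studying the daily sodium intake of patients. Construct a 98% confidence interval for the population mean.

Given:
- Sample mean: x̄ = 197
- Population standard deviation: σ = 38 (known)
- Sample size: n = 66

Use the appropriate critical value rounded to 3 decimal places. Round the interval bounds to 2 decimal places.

The population standard deviation σ is known, so use a z-interval (standard normal critical value).

For 98% confidence, z* = 2.326 (from standard normal table)

Standard error: SE = σ/√n = 38/√66 = 4.677477

Margin of error: E = z* × SE = 2.326 × 4.677477 = 10.8798

Z-interval: x̄ ± E = 197 ± 10.8798 = (186.1202, 207.8798)

Rounded to 2 decimal places:

(186.12, 207.88)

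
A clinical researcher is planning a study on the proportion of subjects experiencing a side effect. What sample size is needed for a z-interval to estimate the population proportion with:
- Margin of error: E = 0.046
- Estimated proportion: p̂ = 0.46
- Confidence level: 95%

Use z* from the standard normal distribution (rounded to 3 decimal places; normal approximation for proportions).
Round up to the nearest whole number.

Using z* for proportion z-interval (normal approximation).

For 95% confidence, z* = 1.96 (from standard normal table)

Sample size formula for proportion z-interval: n = z*²p̂(1-p̂)/E²

n = 1.96² × 0.46 × 0.54 / 0.046²
  = 3.8416 × 0.2484 / 0.002116
  = 450.9704

Round up to the nearest whole number: n = 451

451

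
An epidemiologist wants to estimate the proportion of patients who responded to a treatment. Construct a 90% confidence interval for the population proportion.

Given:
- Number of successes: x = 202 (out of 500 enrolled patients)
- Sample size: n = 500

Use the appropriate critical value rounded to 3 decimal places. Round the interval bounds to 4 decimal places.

Sample proportion: p̂ = 202/500 = 0.404000

Check conditions for normal approximation:
  np̂ = 202 ≥ 10 ✓
  n(1-p̂) = 298 ≥ 10 ✓

The sample is large enough, so use a z-interval (normal approximation) for the proportion.

For 90% confidence, z* = 1.645 (from standard normal table)

Standard error: SE = √(p̂(1-p̂)/n) = √(0.404000×0.596000/500) = 0.02194466

Margin of error: E = z* × SE = 1.645 × 0.02194466 = 0.036099

Z-interval: p̂ ± E = 0.404000 ± 0.036099 = (0.367901, 0.440099)

Rounded to 4 decimal places:

(0.3679, 0.4401)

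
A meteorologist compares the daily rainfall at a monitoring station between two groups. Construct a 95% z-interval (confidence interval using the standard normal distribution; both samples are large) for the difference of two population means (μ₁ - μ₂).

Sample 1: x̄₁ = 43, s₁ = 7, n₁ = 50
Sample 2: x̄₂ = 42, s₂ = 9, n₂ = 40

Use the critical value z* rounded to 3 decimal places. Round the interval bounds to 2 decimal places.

Both samples are large (n₁ = 50 ≥ 30, n₂ = 40 ≥ 30), so a z-interval for the difference of means applies.

Point estimate: x̄₁ - x̄₂ = 43 - 42 = 1

Standard error: SE = √(s₁²/n₁ + s₂²/n₂)
= √(7²/50 + 9²/40)
= √(0.980000 + 2.025000)
= 1.733494

For 95% confidence, z* = 1.96 (from standard normal table)
Margin of error: E = z* × SE = 1.96 × 1.733494 = 3.3976

Z-interval: (x̄₁ - x̄₂) ± E = 1 ± 3.3976 = (-2.3976, 4.3976)

Rounded to 2 decimal places:

(-2.40, 4.40)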